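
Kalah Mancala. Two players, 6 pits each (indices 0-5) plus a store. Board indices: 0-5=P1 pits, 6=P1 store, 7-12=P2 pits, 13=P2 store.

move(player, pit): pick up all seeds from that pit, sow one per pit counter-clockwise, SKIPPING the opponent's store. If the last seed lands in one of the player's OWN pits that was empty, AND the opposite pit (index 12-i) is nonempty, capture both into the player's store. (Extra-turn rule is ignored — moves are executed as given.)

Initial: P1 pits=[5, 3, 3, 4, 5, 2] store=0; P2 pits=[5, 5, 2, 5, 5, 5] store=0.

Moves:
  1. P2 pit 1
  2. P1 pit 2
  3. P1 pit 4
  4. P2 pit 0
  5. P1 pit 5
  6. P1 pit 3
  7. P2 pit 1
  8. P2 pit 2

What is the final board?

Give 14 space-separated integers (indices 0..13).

Move 1: P2 pit1 -> P1=[5,3,3,4,5,2](0) P2=[5,0,3,6,6,6](1)
Move 2: P1 pit2 -> P1=[5,3,0,5,6,3](0) P2=[5,0,3,6,6,6](1)
Move 3: P1 pit4 -> P1=[5,3,0,5,0,4](1) P2=[6,1,4,7,6,6](1)
Move 4: P2 pit0 -> P1=[5,3,0,5,0,4](1) P2=[0,2,5,8,7,7](2)
Move 5: P1 pit5 -> P1=[5,3,0,5,0,0](2) P2=[1,3,6,8,7,7](2)
Move 6: P1 pit3 -> P1=[5,3,0,0,1,1](3) P2=[2,4,6,8,7,7](2)
Move 7: P2 pit1 -> P1=[5,3,0,0,1,1](3) P2=[2,0,7,9,8,8](2)
Move 8: P2 pit2 -> P1=[6,4,1,0,1,1](3) P2=[2,0,0,10,9,9](3)

Answer: 6 4 1 0 1 1 3 2 0 0 10 9 9 3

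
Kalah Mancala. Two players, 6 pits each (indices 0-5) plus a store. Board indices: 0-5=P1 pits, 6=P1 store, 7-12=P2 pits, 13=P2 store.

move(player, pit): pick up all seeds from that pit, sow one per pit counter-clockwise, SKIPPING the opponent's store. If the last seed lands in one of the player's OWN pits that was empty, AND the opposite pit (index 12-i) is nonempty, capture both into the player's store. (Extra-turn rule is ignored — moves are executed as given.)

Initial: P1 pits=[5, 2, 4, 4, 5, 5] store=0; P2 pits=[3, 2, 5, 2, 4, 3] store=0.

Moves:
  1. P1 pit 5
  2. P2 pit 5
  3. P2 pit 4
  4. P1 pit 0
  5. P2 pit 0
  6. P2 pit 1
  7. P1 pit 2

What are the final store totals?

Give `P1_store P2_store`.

Answer: 3 2

Derivation:
Move 1: P1 pit5 -> P1=[5,2,4,4,5,0](1) P2=[4,3,6,3,4,3](0)
Move 2: P2 pit5 -> P1=[6,3,4,4,5,0](1) P2=[4,3,6,3,4,0](1)
Move 3: P2 pit4 -> P1=[7,4,4,4,5,0](1) P2=[4,3,6,3,0,1](2)
Move 4: P1 pit0 -> P1=[0,5,5,5,6,1](2) P2=[5,3,6,3,0,1](2)
Move 5: P2 pit0 -> P1=[0,5,5,5,6,1](2) P2=[0,4,7,4,1,2](2)
Move 6: P2 pit1 -> P1=[0,5,5,5,6,1](2) P2=[0,0,8,5,2,3](2)
Move 7: P1 pit2 -> P1=[0,5,0,6,7,2](3) P2=[1,0,8,5,2,3](2)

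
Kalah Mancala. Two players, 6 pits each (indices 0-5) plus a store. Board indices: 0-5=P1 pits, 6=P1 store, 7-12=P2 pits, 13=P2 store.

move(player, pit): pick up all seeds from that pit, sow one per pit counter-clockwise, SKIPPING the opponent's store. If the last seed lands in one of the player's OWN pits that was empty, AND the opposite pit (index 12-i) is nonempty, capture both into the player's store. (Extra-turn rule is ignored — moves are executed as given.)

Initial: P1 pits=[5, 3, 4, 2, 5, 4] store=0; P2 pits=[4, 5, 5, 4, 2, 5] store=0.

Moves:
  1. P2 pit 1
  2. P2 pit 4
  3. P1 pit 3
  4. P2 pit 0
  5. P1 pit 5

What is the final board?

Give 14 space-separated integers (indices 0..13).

Answer: 6 0 4 0 6 0 1 1 2 8 7 0 7 6

Derivation:
Move 1: P2 pit1 -> P1=[5,3,4,2,5,4](0) P2=[4,0,6,5,3,6](1)
Move 2: P2 pit4 -> P1=[6,3,4,2,5,4](0) P2=[4,0,6,5,0,7](2)
Move 3: P1 pit3 -> P1=[6,3,4,0,6,5](0) P2=[4,0,6,5,0,7](2)
Move 4: P2 pit0 -> P1=[6,0,4,0,6,5](0) P2=[0,1,7,6,0,7](6)
Move 5: P1 pit5 -> P1=[6,0,4,0,6,0](1) P2=[1,2,8,7,0,7](6)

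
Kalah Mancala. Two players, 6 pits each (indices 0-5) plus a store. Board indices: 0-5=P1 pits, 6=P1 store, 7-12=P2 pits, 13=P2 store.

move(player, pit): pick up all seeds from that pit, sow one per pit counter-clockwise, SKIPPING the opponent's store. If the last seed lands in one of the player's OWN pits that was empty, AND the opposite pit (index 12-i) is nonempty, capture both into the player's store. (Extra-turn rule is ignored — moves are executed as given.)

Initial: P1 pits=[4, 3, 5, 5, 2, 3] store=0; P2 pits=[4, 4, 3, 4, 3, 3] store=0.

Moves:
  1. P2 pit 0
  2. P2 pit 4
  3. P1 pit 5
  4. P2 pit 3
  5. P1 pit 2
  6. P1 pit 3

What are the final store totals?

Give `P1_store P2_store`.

Answer: 3 2

Derivation:
Move 1: P2 pit0 -> P1=[4,3,5,5,2,3](0) P2=[0,5,4,5,4,3](0)
Move 2: P2 pit4 -> P1=[5,4,5,5,2,3](0) P2=[0,5,4,5,0,4](1)
Move 3: P1 pit5 -> P1=[5,4,5,5,2,0](1) P2=[1,6,4,5,0,4](1)
Move 4: P2 pit3 -> P1=[6,5,5,5,2,0](1) P2=[1,6,4,0,1,5](2)
Move 5: P1 pit2 -> P1=[6,5,0,6,3,1](2) P2=[2,6,4,0,1,5](2)
Move 6: P1 pit3 -> P1=[6,5,0,0,4,2](3) P2=[3,7,5,0,1,5](2)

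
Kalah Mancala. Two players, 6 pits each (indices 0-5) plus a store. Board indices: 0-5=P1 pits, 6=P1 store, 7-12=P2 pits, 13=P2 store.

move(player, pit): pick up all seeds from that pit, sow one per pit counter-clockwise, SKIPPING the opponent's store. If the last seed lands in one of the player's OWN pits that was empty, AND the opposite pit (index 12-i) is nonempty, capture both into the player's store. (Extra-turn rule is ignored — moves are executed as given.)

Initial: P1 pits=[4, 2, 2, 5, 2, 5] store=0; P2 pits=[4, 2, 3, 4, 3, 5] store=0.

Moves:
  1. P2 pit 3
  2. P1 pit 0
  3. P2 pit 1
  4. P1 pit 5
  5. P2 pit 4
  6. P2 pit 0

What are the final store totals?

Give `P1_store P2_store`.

Answer: 1 6

Derivation:
Move 1: P2 pit3 -> P1=[5,2,2,5,2,5](0) P2=[4,2,3,0,4,6](1)
Move 2: P1 pit0 -> P1=[0,3,3,6,3,6](0) P2=[4,2,3,0,4,6](1)
Move 3: P2 pit1 -> P1=[0,3,0,6,3,6](0) P2=[4,0,4,0,4,6](5)
Move 4: P1 pit5 -> P1=[0,3,0,6,3,0](1) P2=[5,1,5,1,5,6](5)
Move 5: P2 pit4 -> P1=[1,4,1,6,3,0](1) P2=[5,1,5,1,0,7](6)
Move 6: P2 pit0 -> P1=[1,4,1,6,3,0](1) P2=[0,2,6,2,1,8](6)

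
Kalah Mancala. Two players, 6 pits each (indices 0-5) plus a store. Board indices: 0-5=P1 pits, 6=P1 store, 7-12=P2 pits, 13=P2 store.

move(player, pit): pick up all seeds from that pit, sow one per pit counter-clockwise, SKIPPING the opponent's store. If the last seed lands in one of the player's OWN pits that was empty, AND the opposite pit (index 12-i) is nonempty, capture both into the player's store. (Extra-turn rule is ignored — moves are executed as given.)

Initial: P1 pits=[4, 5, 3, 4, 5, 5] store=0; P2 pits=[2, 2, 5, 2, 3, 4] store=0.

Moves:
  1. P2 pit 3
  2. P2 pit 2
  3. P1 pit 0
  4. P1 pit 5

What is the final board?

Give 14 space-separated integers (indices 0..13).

Answer: 0 6 4 5 6 0 1 3 3 1 2 6 6 1

Derivation:
Move 1: P2 pit3 -> P1=[4,5,3,4,5,5](0) P2=[2,2,5,0,4,5](0)
Move 2: P2 pit2 -> P1=[5,5,3,4,5,5](0) P2=[2,2,0,1,5,6](1)
Move 3: P1 pit0 -> P1=[0,6,4,5,6,6](0) P2=[2,2,0,1,5,6](1)
Move 4: P1 pit5 -> P1=[0,6,4,5,6,0](1) P2=[3,3,1,2,6,6](1)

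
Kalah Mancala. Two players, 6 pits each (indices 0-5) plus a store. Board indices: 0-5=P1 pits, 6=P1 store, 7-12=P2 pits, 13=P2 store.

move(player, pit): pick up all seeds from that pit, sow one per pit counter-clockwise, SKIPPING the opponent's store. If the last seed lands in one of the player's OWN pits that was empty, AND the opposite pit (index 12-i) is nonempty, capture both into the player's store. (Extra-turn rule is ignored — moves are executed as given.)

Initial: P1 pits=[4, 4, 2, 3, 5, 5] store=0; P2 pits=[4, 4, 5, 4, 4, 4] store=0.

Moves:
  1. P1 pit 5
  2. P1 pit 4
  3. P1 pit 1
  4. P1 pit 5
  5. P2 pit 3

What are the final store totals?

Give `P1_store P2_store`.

Move 1: P1 pit5 -> P1=[4,4,2,3,5,0](1) P2=[5,5,6,5,4,4](0)
Move 2: P1 pit4 -> P1=[4,4,2,3,0,1](2) P2=[6,6,7,5,4,4](0)
Move 3: P1 pit1 -> P1=[4,0,3,4,1,2](2) P2=[6,6,7,5,4,4](0)
Move 4: P1 pit5 -> P1=[4,0,3,4,1,0](3) P2=[7,6,7,5,4,4](0)
Move 5: P2 pit3 -> P1=[5,1,3,4,1,0](3) P2=[7,6,7,0,5,5](1)

Answer: 3 1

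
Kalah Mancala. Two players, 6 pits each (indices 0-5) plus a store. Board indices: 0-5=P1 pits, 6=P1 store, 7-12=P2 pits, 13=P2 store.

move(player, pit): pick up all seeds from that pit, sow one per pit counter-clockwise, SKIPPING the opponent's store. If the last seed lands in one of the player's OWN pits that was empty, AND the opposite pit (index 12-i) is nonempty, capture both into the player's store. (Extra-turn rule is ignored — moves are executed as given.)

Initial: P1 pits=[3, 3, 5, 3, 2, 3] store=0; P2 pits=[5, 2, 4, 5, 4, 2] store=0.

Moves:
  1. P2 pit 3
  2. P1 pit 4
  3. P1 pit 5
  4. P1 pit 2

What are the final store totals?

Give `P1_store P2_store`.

Move 1: P2 pit3 -> P1=[4,4,5,3,2,3](0) P2=[5,2,4,0,5,3](1)
Move 2: P1 pit4 -> P1=[4,4,5,3,0,4](1) P2=[5,2,4,0,5,3](1)
Move 3: P1 pit5 -> P1=[4,4,5,3,0,0](2) P2=[6,3,5,0,5,3](1)
Move 4: P1 pit2 -> P1=[4,4,0,4,1,1](3) P2=[7,3,5,0,5,3](1)

Answer: 3 1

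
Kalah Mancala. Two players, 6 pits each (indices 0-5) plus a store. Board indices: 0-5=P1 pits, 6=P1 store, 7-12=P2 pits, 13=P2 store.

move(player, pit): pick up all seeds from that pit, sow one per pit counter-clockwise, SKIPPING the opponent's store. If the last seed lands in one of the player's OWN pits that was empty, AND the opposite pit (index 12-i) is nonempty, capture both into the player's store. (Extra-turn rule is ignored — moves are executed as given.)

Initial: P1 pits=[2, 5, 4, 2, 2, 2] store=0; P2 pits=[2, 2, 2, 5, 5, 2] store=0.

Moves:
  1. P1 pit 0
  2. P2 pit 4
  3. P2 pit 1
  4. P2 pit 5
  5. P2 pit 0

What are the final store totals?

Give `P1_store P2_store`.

Move 1: P1 pit0 -> P1=[0,6,5,2,2,2](0) P2=[2,2,2,5,5,2](0)
Move 2: P2 pit4 -> P1=[1,7,6,2,2,2](0) P2=[2,2,2,5,0,3](1)
Move 3: P2 pit1 -> P1=[1,7,6,2,2,2](0) P2=[2,0,3,6,0,3](1)
Move 4: P2 pit5 -> P1=[2,8,6,2,2,2](0) P2=[2,0,3,6,0,0](2)
Move 5: P2 pit0 -> P1=[2,8,6,2,2,2](0) P2=[0,1,4,6,0,0](2)

Answer: 0 2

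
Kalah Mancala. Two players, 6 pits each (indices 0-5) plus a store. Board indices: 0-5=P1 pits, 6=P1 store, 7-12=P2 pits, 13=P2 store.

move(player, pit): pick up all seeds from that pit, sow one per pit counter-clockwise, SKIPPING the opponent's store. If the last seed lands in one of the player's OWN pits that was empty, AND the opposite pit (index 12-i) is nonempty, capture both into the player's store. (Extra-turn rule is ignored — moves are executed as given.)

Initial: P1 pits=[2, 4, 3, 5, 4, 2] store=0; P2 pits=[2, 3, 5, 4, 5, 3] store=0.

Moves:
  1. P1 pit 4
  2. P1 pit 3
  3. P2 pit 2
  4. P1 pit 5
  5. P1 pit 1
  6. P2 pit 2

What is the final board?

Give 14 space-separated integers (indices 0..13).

Move 1: P1 pit4 -> P1=[2,4,3,5,0,3](1) P2=[3,4,5,4,5,3](0)
Move 2: P1 pit3 -> P1=[2,4,3,0,1,4](2) P2=[4,5,5,4,5,3](0)
Move 3: P2 pit2 -> P1=[3,4,3,0,1,4](2) P2=[4,5,0,5,6,4](1)
Move 4: P1 pit5 -> P1=[3,4,3,0,1,0](3) P2=[5,6,1,5,6,4](1)
Move 5: P1 pit1 -> P1=[3,0,4,1,2,0](9) P2=[0,6,1,5,6,4](1)
Move 6: P2 pit2 -> P1=[3,0,4,1,2,0](9) P2=[0,6,0,6,6,4](1)

Answer: 3 0 4 1 2 0 9 0 6 0 6 6 4 1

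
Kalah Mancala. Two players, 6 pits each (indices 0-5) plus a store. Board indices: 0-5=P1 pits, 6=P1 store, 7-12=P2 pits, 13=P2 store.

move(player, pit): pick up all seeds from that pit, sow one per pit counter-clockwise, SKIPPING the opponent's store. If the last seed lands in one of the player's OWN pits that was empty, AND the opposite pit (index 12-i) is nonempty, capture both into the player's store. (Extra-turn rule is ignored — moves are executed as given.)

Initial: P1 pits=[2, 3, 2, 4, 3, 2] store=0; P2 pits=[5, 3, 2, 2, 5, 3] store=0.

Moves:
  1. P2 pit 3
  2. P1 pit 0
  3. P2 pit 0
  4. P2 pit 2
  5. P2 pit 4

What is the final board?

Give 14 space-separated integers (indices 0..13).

Answer: 1 5 4 5 4 3 0 0 4 0 2 0 7 1

Derivation:
Move 1: P2 pit3 -> P1=[2,3,2,4,3,2](0) P2=[5,3,2,0,6,4](0)
Move 2: P1 pit0 -> P1=[0,4,3,4,3,2](0) P2=[5,3,2,0,6,4](0)
Move 3: P2 pit0 -> P1=[0,4,3,4,3,2](0) P2=[0,4,3,1,7,5](0)
Move 4: P2 pit2 -> P1=[0,4,3,4,3,2](0) P2=[0,4,0,2,8,6](0)
Move 5: P2 pit4 -> P1=[1,5,4,5,4,3](0) P2=[0,4,0,2,0,7](1)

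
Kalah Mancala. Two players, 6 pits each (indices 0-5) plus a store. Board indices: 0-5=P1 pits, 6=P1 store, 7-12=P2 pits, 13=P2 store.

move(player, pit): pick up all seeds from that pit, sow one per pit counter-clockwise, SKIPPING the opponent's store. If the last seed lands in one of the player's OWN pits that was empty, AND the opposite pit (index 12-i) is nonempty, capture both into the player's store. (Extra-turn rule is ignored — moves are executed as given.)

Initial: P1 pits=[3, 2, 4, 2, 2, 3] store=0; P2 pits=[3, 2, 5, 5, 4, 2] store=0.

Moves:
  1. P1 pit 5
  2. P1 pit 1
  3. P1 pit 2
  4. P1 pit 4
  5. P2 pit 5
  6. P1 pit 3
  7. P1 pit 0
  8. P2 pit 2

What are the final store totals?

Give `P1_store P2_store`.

Move 1: P1 pit5 -> P1=[3,2,4,2,2,0](1) P2=[4,3,5,5,4,2](0)
Move 2: P1 pit1 -> P1=[3,0,5,3,2,0](1) P2=[4,3,5,5,4,2](0)
Move 3: P1 pit2 -> P1=[3,0,0,4,3,1](2) P2=[5,3,5,5,4,2](0)
Move 4: P1 pit4 -> P1=[3,0,0,4,0,2](3) P2=[6,3,5,5,4,2](0)
Move 5: P2 pit5 -> P1=[4,0,0,4,0,2](3) P2=[6,3,5,5,4,0](1)
Move 6: P1 pit3 -> P1=[4,0,0,0,1,3](4) P2=[7,3,5,5,4,0](1)
Move 7: P1 pit0 -> P1=[0,1,1,1,2,3](4) P2=[7,3,5,5,4,0](1)
Move 8: P2 pit2 -> P1=[1,1,1,1,2,3](4) P2=[7,3,0,6,5,1](2)

Answer: 4 2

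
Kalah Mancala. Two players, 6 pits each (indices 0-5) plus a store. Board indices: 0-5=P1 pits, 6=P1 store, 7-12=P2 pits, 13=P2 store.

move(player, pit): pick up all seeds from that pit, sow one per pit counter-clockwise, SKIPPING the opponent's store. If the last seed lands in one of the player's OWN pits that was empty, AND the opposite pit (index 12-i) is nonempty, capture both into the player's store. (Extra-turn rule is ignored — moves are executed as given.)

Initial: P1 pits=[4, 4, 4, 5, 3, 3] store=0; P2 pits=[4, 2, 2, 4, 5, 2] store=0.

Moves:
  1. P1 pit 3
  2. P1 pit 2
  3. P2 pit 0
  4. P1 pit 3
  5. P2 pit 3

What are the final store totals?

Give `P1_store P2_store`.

Answer: 2 1

Derivation:
Move 1: P1 pit3 -> P1=[4,4,4,0,4,4](1) P2=[5,3,2,4,5,2](0)
Move 2: P1 pit2 -> P1=[4,4,0,1,5,5](2) P2=[5,3,2,4,5,2](0)
Move 3: P2 pit0 -> P1=[4,4,0,1,5,5](2) P2=[0,4,3,5,6,3](0)
Move 4: P1 pit3 -> P1=[4,4,0,0,6,5](2) P2=[0,4,3,5,6,3](0)
Move 5: P2 pit3 -> P1=[5,5,0,0,6,5](2) P2=[0,4,3,0,7,4](1)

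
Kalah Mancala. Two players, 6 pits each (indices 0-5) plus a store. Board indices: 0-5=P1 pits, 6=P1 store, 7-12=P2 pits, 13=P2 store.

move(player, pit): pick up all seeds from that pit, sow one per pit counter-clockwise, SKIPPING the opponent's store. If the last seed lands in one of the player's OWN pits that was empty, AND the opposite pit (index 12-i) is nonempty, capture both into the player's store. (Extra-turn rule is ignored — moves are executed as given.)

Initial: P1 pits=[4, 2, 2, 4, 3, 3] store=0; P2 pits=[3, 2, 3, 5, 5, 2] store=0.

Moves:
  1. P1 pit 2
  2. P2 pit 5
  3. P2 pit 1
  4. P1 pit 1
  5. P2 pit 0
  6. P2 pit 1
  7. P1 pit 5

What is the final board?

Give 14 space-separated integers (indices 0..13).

Answer: 5 0 1 6 4 0 1 1 1 6 7 5 0 1

Derivation:
Move 1: P1 pit2 -> P1=[4,2,0,5,4,3](0) P2=[3,2,3,5,5,2](0)
Move 2: P2 pit5 -> P1=[5,2,0,5,4,3](0) P2=[3,2,3,5,5,0](1)
Move 3: P2 pit1 -> P1=[5,2,0,5,4,3](0) P2=[3,0,4,6,5,0](1)
Move 4: P1 pit1 -> P1=[5,0,1,6,4,3](0) P2=[3,0,4,6,5,0](1)
Move 5: P2 pit0 -> P1=[5,0,1,6,4,3](0) P2=[0,1,5,7,5,0](1)
Move 6: P2 pit1 -> P1=[5,0,1,6,4,3](0) P2=[0,0,6,7,5,0](1)
Move 7: P1 pit5 -> P1=[5,0,1,6,4,0](1) P2=[1,1,6,7,5,0](1)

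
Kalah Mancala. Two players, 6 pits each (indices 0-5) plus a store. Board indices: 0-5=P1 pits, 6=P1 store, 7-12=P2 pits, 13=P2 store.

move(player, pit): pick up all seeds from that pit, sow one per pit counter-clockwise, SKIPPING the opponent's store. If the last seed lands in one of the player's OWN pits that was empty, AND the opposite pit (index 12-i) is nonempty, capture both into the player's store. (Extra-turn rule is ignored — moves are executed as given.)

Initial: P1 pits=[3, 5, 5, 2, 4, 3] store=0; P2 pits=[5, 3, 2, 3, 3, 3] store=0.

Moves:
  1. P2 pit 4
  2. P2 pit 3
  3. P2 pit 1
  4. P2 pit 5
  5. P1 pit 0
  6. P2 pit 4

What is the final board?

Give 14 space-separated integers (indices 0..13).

Move 1: P2 pit4 -> P1=[4,5,5,2,4,3](0) P2=[5,3,2,3,0,4](1)
Move 2: P2 pit3 -> P1=[4,5,5,2,4,3](0) P2=[5,3,2,0,1,5](2)
Move 3: P2 pit1 -> P1=[4,5,5,2,4,3](0) P2=[5,0,3,1,2,5](2)
Move 4: P2 pit5 -> P1=[5,6,6,3,4,3](0) P2=[5,0,3,1,2,0](3)
Move 5: P1 pit0 -> P1=[0,7,7,4,5,4](0) P2=[5,0,3,1,2,0](3)
Move 6: P2 pit4 -> P1=[0,7,7,4,5,4](0) P2=[5,0,3,1,0,1](4)

Answer: 0 7 7 4 5 4 0 5 0 3 1 0 1 4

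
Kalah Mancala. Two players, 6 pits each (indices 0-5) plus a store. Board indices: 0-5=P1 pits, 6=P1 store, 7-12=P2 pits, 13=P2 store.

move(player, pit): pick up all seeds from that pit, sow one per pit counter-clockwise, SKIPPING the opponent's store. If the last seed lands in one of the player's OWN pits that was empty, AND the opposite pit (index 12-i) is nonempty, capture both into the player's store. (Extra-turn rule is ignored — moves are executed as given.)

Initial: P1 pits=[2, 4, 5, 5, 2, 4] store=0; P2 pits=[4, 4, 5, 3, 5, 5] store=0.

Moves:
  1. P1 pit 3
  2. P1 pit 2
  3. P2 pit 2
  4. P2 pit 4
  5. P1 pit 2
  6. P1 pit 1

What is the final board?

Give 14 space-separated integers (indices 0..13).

Move 1: P1 pit3 -> P1=[2,4,5,0,3,5](1) P2=[5,5,5,3,5,5](0)
Move 2: P1 pit2 -> P1=[2,4,0,1,4,6](2) P2=[6,5,5,3,5,5](0)
Move 3: P2 pit2 -> P1=[3,4,0,1,4,6](2) P2=[6,5,0,4,6,6](1)
Move 4: P2 pit4 -> P1=[4,5,1,2,4,6](2) P2=[6,5,0,4,0,7](2)
Move 5: P1 pit2 -> P1=[4,5,0,3,4,6](2) P2=[6,5,0,4,0,7](2)
Move 6: P1 pit1 -> P1=[4,0,1,4,5,7](3) P2=[6,5,0,4,0,7](2)

Answer: 4 0 1 4 5 7 3 6 5 0 4 0 7 2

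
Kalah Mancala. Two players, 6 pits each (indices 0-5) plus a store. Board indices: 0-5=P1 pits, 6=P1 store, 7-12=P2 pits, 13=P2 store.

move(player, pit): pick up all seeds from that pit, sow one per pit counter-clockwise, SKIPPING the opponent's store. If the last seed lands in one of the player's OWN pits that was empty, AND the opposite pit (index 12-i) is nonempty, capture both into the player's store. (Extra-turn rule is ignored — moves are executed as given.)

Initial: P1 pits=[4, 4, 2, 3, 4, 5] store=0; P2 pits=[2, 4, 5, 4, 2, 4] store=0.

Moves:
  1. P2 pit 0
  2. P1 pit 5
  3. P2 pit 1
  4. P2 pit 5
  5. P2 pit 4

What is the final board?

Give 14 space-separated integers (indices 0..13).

Move 1: P2 pit0 -> P1=[4,4,2,3,4,5](0) P2=[0,5,6,4,2,4](0)
Move 2: P1 pit5 -> P1=[4,4,2,3,4,0](1) P2=[1,6,7,5,2,4](0)
Move 3: P2 pit1 -> P1=[5,4,2,3,4,0](1) P2=[1,0,8,6,3,5](1)
Move 4: P2 pit5 -> P1=[6,5,3,4,4,0](1) P2=[1,0,8,6,3,0](2)
Move 5: P2 pit4 -> P1=[7,5,3,4,4,0](1) P2=[1,0,8,6,0,1](3)

Answer: 7 5 3 4 4 0 1 1 0 8 6 0 1 3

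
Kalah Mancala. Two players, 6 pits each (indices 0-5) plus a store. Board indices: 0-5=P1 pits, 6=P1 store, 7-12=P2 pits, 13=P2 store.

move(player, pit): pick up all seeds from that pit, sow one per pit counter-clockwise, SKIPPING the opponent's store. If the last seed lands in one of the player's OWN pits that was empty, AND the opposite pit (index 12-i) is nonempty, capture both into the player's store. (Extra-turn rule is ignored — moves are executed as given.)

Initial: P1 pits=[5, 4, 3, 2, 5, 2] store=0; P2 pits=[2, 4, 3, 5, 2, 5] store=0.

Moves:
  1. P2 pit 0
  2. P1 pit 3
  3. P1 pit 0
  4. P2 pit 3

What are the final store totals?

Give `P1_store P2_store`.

Answer: 0 1

Derivation:
Move 1: P2 pit0 -> P1=[5,4,3,2,5,2](0) P2=[0,5,4,5,2,5](0)
Move 2: P1 pit3 -> P1=[5,4,3,0,6,3](0) P2=[0,5,4,5,2,5](0)
Move 3: P1 pit0 -> P1=[0,5,4,1,7,4](0) P2=[0,5,4,5,2,5](0)
Move 4: P2 pit3 -> P1=[1,6,4,1,7,4](0) P2=[0,5,4,0,3,6](1)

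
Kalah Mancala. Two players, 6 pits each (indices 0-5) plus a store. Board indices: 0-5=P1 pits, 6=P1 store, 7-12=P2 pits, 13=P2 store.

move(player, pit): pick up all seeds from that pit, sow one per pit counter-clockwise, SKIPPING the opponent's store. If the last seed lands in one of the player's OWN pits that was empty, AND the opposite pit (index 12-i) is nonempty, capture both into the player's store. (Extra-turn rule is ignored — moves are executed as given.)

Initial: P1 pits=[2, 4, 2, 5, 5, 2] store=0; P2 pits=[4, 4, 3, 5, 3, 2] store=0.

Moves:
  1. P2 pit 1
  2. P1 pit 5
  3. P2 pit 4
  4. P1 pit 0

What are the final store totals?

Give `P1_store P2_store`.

Answer: 1 1

Derivation:
Move 1: P2 pit1 -> P1=[2,4,2,5,5,2](0) P2=[4,0,4,6,4,3](0)
Move 2: P1 pit5 -> P1=[2,4,2,5,5,0](1) P2=[5,0,4,6,4,3](0)
Move 3: P2 pit4 -> P1=[3,5,2,5,5,0](1) P2=[5,0,4,6,0,4](1)
Move 4: P1 pit0 -> P1=[0,6,3,6,5,0](1) P2=[5,0,4,6,0,4](1)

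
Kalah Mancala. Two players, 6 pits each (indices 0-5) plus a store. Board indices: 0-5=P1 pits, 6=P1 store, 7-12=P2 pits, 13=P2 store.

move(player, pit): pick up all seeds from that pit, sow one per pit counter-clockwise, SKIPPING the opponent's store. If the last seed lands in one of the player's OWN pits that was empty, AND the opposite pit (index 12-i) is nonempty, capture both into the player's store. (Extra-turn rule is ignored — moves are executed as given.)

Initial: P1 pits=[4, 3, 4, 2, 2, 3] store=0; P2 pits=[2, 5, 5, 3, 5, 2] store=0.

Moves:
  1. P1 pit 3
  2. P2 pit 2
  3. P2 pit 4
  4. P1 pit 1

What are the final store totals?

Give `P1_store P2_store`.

Answer: 0 2

Derivation:
Move 1: P1 pit3 -> P1=[4,3,4,0,3,4](0) P2=[2,5,5,3,5,2](0)
Move 2: P2 pit2 -> P1=[5,3,4,0,3,4](0) P2=[2,5,0,4,6,3](1)
Move 3: P2 pit4 -> P1=[6,4,5,1,3,4](0) P2=[2,5,0,4,0,4](2)
Move 4: P1 pit1 -> P1=[6,0,6,2,4,5](0) P2=[2,5,0,4,0,4](2)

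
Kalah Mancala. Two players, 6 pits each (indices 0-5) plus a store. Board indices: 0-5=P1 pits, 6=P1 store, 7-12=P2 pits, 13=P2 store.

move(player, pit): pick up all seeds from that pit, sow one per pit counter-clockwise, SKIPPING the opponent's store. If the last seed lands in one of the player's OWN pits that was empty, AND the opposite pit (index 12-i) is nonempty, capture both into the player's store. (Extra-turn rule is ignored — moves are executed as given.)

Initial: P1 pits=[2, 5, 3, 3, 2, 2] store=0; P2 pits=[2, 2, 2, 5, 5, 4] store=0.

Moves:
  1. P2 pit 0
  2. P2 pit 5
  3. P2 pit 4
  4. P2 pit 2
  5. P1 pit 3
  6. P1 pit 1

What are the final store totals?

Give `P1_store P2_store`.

Answer: 2 2

Derivation:
Move 1: P2 pit0 -> P1=[2,5,3,3,2,2](0) P2=[0,3,3,5,5,4](0)
Move 2: P2 pit5 -> P1=[3,6,4,3,2,2](0) P2=[0,3,3,5,5,0](1)
Move 3: P2 pit4 -> P1=[4,7,5,3,2,2](0) P2=[0,3,3,5,0,1](2)
Move 4: P2 pit2 -> P1=[4,7,5,3,2,2](0) P2=[0,3,0,6,1,2](2)
Move 5: P1 pit3 -> P1=[4,7,5,0,3,3](1) P2=[0,3,0,6,1,2](2)
Move 6: P1 pit1 -> P1=[4,0,6,1,4,4](2) P2=[1,4,0,6,1,2](2)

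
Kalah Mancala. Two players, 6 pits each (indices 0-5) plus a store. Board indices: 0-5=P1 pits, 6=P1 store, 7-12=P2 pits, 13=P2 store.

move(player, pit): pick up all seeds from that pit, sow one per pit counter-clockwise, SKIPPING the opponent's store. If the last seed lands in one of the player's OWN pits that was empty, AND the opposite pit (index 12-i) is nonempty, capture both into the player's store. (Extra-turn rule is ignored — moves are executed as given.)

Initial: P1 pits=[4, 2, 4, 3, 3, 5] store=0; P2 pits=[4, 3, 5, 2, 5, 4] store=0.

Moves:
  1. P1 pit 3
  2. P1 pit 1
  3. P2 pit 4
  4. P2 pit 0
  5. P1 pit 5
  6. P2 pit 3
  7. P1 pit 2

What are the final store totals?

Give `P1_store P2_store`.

Move 1: P1 pit3 -> P1=[4,2,4,0,4,6](1) P2=[4,3,5,2,5,4](0)
Move 2: P1 pit1 -> P1=[4,0,5,0,4,6](7) P2=[4,3,0,2,5,4](0)
Move 3: P2 pit4 -> P1=[5,1,6,0,4,6](7) P2=[4,3,0,2,0,5](1)
Move 4: P2 pit0 -> P1=[5,0,6,0,4,6](7) P2=[0,4,1,3,0,5](3)
Move 5: P1 pit5 -> P1=[5,0,6,0,4,0](8) P2=[1,5,2,4,1,5](3)
Move 6: P2 pit3 -> P1=[6,0,6,0,4,0](8) P2=[1,5,2,0,2,6](4)
Move 7: P1 pit2 -> P1=[6,0,0,1,5,1](9) P2=[2,6,2,0,2,6](4)

Answer: 9 4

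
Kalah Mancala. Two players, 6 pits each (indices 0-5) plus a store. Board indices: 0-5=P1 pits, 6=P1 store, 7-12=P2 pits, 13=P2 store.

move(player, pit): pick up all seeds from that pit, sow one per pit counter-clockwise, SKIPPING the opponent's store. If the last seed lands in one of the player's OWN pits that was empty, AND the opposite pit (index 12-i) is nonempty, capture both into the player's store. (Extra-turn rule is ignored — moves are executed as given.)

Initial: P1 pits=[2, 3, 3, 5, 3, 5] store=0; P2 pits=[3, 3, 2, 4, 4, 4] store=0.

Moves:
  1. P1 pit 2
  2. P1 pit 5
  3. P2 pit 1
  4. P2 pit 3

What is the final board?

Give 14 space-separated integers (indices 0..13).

Move 1: P1 pit2 -> P1=[2,3,0,6,4,6](0) P2=[3,3,2,4,4,4](0)
Move 2: P1 pit5 -> P1=[2,3,0,6,4,0](1) P2=[4,4,3,5,5,4](0)
Move 3: P2 pit1 -> P1=[2,3,0,6,4,0](1) P2=[4,0,4,6,6,5](0)
Move 4: P2 pit3 -> P1=[3,4,1,6,4,0](1) P2=[4,0,4,0,7,6](1)

Answer: 3 4 1 6 4 0 1 4 0 4 0 7 6 1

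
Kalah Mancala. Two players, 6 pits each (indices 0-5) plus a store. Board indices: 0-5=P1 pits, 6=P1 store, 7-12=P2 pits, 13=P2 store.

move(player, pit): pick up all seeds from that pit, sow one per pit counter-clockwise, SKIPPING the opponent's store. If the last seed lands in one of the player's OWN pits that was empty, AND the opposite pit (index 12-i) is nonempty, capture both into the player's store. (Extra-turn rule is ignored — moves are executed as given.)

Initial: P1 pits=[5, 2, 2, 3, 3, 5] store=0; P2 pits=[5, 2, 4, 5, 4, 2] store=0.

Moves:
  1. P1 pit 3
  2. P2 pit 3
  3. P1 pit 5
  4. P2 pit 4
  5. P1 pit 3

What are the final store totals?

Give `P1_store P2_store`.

Move 1: P1 pit3 -> P1=[5,2,2,0,4,6](1) P2=[5,2,4,5,4,2](0)
Move 2: P2 pit3 -> P1=[6,3,2,0,4,6](1) P2=[5,2,4,0,5,3](1)
Move 3: P1 pit5 -> P1=[6,3,2,0,4,0](2) P2=[6,3,5,1,6,3](1)
Move 4: P2 pit4 -> P1=[7,4,3,1,4,0](2) P2=[6,3,5,1,0,4](2)
Move 5: P1 pit3 -> P1=[7,4,3,0,5,0](2) P2=[6,3,5,1,0,4](2)

Answer: 2 2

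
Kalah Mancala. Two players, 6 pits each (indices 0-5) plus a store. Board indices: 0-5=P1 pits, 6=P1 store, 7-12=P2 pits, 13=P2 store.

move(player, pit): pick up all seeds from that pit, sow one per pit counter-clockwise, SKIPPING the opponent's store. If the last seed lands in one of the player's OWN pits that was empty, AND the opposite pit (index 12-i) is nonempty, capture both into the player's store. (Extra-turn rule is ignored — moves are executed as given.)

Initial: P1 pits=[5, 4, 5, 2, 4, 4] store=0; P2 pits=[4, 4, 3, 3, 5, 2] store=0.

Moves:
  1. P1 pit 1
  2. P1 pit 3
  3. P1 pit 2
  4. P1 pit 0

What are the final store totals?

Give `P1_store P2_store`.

Move 1: P1 pit1 -> P1=[5,0,6,3,5,5](0) P2=[4,4,3,3,5,2](0)
Move 2: P1 pit3 -> P1=[5,0,6,0,6,6](1) P2=[4,4,3,3,5,2](0)
Move 3: P1 pit2 -> P1=[5,0,0,1,7,7](2) P2=[5,5,3,3,5,2](0)
Move 4: P1 pit0 -> P1=[0,1,1,2,8,8](2) P2=[5,5,3,3,5,2](0)

Answer: 2 0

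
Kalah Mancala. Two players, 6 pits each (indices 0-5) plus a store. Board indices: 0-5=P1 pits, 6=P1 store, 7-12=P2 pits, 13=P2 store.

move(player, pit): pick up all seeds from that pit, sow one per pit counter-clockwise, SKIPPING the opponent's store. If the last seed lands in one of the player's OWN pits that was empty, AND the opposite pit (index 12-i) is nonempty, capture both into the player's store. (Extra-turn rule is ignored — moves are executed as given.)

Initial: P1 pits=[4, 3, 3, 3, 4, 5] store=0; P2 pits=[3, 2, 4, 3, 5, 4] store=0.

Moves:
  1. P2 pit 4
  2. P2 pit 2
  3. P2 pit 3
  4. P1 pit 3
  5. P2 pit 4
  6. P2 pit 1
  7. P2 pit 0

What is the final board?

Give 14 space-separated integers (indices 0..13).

Answer: 6 4 0 0 5 6 1 0 1 2 1 0 8 9

Derivation:
Move 1: P2 pit4 -> P1=[5,4,4,3,4,5](0) P2=[3,2,4,3,0,5](1)
Move 2: P2 pit2 -> P1=[5,4,4,3,4,5](0) P2=[3,2,0,4,1,6](2)
Move 3: P2 pit3 -> P1=[6,4,4,3,4,5](0) P2=[3,2,0,0,2,7](3)
Move 4: P1 pit3 -> P1=[6,4,4,0,5,6](1) P2=[3,2,0,0,2,7](3)
Move 5: P2 pit4 -> P1=[6,4,4,0,5,6](1) P2=[3,2,0,0,0,8](4)
Move 6: P2 pit1 -> P1=[6,4,0,0,5,6](1) P2=[3,0,1,0,0,8](9)
Move 7: P2 pit0 -> P1=[6,4,0,0,5,6](1) P2=[0,1,2,1,0,8](9)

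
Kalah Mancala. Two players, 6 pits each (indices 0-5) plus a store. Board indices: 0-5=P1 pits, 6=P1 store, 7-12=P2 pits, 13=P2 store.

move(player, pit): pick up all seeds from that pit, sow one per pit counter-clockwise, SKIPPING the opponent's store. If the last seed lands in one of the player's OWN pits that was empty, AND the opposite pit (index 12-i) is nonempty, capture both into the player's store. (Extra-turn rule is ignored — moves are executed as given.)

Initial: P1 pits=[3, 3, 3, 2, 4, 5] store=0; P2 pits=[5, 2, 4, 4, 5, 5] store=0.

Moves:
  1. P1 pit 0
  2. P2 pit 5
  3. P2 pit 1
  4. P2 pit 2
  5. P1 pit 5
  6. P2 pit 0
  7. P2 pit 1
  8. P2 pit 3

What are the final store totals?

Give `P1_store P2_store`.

Move 1: P1 pit0 -> P1=[0,4,4,3,4,5](0) P2=[5,2,4,4,5,5](0)
Move 2: P2 pit5 -> P1=[1,5,5,4,4,5](0) P2=[5,2,4,4,5,0](1)
Move 3: P2 pit1 -> P1=[1,5,5,4,4,5](0) P2=[5,0,5,5,5,0](1)
Move 4: P2 pit2 -> P1=[2,5,5,4,4,5](0) P2=[5,0,0,6,6,1](2)
Move 5: P1 pit5 -> P1=[2,5,5,4,4,0](1) P2=[6,1,1,7,6,1](2)
Move 6: P2 pit0 -> P1=[2,5,5,4,4,0](1) P2=[0,2,2,8,7,2](3)
Move 7: P2 pit1 -> P1=[2,5,5,4,4,0](1) P2=[0,0,3,9,7,2](3)
Move 8: P2 pit3 -> P1=[3,6,6,5,5,1](1) P2=[0,0,3,0,8,3](4)

Answer: 1 4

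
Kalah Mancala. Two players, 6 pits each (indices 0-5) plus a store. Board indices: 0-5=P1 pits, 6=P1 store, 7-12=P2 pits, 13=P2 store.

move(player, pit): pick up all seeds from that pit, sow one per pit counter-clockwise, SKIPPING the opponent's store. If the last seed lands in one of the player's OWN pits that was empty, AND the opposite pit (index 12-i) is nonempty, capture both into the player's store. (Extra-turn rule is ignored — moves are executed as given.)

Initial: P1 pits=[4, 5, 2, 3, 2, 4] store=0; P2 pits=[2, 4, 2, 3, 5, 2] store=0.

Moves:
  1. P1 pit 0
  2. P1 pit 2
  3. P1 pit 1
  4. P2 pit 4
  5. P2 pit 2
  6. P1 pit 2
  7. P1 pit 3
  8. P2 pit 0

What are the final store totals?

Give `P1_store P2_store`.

Move 1: P1 pit0 -> P1=[0,6,3,4,3,4](0) P2=[2,4,2,3,5,2](0)
Move 2: P1 pit2 -> P1=[0,6,0,5,4,5](0) P2=[2,4,2,3,5,2](0)
Move 3: P1 pit1 -> P1=[0,0,1,6,5,6](1) P2=[3,4,2,3,5,2](0)
Move 4: P2 pit4 -> P1=[1,1,2,6,5,6](1) P2=[3,4,2,3,0,3](1)
Move 5: P2 pit2 -> P1=[1,0,2,6,5,6](1) P2=[3,4,0,4,0,3](3)
Move 6: P1 pit2 -> P1=[1,0,0,7,6,6](1) P2=[3,4,0,4,0,3](3)
Move 7: P1 pit3 -> P1=[1,0,0,0,7,7](2) P2=[4,5,1,5,0,3](3)
Move 8: P2 pit0 -> P1=[1,0,0,0,7,7](2) P2=[0,6,2,6,1,3](3)

Answer: 2 3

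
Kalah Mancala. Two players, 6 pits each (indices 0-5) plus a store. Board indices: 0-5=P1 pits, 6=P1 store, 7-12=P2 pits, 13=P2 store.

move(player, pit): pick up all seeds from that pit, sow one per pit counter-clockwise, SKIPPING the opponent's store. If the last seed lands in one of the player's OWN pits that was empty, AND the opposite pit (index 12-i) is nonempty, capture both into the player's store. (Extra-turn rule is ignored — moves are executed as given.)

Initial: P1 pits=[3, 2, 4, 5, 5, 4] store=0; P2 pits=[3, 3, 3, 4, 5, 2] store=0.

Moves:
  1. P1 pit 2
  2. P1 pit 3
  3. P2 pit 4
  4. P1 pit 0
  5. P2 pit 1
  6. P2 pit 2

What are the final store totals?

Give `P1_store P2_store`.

Answer: 2 2

Derivation:
Move 1: P1 pit2 -> P1=[3,2,0,6,6,5](1) P2=[3,3,3,4,5,2](0)
Move 2: P1 pit3 -> P1=[3,2,0,0,7,6](2) P2=[4,4,4,4,5,2](0)
Move 3: P2 pit4 -> P1=[4,3,1,0,7,6](2) P2=[4,4,4,4,0,3](1)
Move 4: P1 pit0 -> P1=[0,4,2,1,8,6](2) P2=[4,4,4,4,0,3](1)
Move 5: P2 pit1 -> P1=[0,4,2,1,8,6](2) P2=[4,0,5,5,1,4](1)
Move 6: P2 pit2 -> P1=[1,4,2,1,8,6](2) P2=[4,0,0,6,2,5](2)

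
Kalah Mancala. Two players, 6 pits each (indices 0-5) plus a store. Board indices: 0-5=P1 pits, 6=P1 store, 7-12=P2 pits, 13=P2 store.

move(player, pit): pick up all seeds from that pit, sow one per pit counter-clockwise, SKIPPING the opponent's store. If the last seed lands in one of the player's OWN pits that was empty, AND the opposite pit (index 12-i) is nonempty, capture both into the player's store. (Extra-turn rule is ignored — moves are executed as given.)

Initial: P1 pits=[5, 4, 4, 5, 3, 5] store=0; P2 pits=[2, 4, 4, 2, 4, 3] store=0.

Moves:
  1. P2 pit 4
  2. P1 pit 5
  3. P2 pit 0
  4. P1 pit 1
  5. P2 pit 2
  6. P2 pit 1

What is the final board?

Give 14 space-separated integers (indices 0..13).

Answer: 8 1 5 6 4 1 2 0 0 1 6 2 6 3

Derivation:
Move 1: P2 pit4 -> P1=[6,5,4,5,3,5](0) P2=[2,4,4,2,0,4](1)
Move 2: P1 pit5 -> P1=[6,5,4,5,3,0](1) P2=[3,5,5,3,0,4](1)
Move 3: P2 pit0 -> P1=[6,5,4,5,3,0](1) P2=[0,6,6,4,0,4](1)
Move 4: P1 pit1 -> P1=[6,0,5,6,4,1](2) P2=[0,6,6,4,0,4](1)
Move 5: P2 pit2 -> P1=[7,1,5,6,4,1](2) P2=[0,6,0,5,1,5](2)
Move 6: P2 pit1 -> P1=[8,1,5,6,4,1](2) P2=[0,0,1,6,2,6](3)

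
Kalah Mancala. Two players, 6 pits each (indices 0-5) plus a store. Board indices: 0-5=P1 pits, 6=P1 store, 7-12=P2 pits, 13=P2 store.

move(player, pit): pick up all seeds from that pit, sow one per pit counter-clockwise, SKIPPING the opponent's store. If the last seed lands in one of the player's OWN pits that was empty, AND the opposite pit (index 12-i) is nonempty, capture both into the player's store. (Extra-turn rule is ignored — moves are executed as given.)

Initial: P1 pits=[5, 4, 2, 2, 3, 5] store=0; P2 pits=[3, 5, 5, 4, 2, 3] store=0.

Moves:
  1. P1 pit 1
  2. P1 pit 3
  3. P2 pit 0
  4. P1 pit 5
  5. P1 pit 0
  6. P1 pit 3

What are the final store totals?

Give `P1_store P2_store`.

Move 1: P1 pit1 -> P1=[5,0,3,3,4,6](0) P2=[3,5,5,4,2,3](0)
Move 2: P1 pit3 -> P1=[5,0,3,0,5,7](1) P2=[3,5,5,4,2,3](0)
Move 3: P2 pit0 -> P1=[5,0,3,0,5,7](1) P2=[0,6,6,5,2,3](0)
Move 4: P1 pit5 -> P1=[5,0,3,0,5,0](2) P2=[1,7,7,6,3,4](0)
Move 5: P1 pit0 -> P1=[0,1,4,1,6,0](4) P2=[0,7,7,6,3,4](0)
Move 6: P1 pit3 -> P1=[0,1,4,0,7,0](4) P2=[0,7,7,6,3,4](0)

Answer: 4 0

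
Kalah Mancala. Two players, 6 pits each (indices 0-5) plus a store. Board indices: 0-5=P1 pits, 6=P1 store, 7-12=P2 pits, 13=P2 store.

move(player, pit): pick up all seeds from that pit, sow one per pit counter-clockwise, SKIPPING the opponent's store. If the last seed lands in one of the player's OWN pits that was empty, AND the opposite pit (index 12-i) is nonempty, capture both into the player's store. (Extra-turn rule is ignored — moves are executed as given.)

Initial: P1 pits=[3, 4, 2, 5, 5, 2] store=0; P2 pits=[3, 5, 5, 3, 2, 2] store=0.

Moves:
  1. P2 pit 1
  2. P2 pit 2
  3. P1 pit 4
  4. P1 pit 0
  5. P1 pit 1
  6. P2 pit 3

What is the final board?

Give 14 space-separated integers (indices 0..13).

Answer: 1 1 4 7 1 4 4 5 0 1 0 5 5 3

Derivation:
Move 1: P2 pit1 -> P1=[3,4,2,5,5,2](0) P2=[3,0,6,4,3,3](1)
Move 2: P2 pit2 -> P1=[4,5,2,5,5,2](0) P2=[3,0,0,5,4,4](2)
Move 3: P1 pit4 -> P1=[4,5,2,5,0,3](1) P2=[4,1,1,5,4,4](2)
Move 4: P1 pit0 -> P1=[0,6,3,6,0,3](3) P2=[4,0,1,5,4,4](2)
Move 5: P1 pit1 -> P1=[0,0,4,7,1,4](4) P2=[5,0,1,5,4,4](2)
Move 6: P2 pit3 -> P1=[1,1,4,7,1,4](4) P2=[5,0,1,0,5,5](3)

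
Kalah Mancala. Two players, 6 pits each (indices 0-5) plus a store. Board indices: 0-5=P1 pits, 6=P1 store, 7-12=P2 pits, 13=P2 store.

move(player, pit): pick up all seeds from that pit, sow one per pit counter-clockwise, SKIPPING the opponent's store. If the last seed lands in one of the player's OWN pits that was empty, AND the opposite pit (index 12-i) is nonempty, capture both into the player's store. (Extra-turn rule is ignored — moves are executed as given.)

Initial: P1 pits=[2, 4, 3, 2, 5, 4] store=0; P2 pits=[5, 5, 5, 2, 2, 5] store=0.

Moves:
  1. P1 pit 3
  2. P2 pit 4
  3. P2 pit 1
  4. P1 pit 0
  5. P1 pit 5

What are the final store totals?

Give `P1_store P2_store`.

Answer: 1 2

Derivation:
Move 1: P1 pit3 -> P1=[2,4,3,0,6,5](0) P2=[5,5,5,2,2,5](0)
Move 2: P2 pit4 -> P1=[2,4,3,0,6,5](0) P2=[5,5,5,2,0,6](1)
Move 3: P2 pit1 -> P1=[2,4,3,0,6,5](0) P2=[5,0,6,3,1,7](2)
Move 4: P1 pit0 -> P1=[0,5,4,0,6,5](0) P2=[5,0,6,3,1,7](2)
Move 5: P1 pit5 -> P1=[0,5,4,0,6,0](1) P2=[6,1,7,4,1,7](2)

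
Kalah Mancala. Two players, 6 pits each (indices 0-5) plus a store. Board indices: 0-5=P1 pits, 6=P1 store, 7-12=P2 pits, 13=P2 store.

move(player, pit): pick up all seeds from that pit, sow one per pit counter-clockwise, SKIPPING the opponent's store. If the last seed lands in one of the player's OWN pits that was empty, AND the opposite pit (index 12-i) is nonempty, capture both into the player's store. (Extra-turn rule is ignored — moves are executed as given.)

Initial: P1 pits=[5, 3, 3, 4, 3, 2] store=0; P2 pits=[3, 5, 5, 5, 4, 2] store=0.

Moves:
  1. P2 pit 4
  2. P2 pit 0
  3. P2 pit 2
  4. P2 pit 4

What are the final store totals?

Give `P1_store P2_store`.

Move 1: P2 pit4 -> P1=[6,4,3,4,3,2](0) P2=[3,5,5,5,0,3](1)
Move 2: P2 pit0 -> P1=[6,4,3,4,3,2](0) P2=[0,6,6,6,0,3](1)
Move 3: P2 pit2 -> P1=[7,5,3,4,3,2](0) P2=[0,6,0,7,1,4](2)
Move 4: P2 pit4 -> P1=[7,5,3,4,3,2](0) P2=[0,6,0,7,0,5](2)

Answer: 0 2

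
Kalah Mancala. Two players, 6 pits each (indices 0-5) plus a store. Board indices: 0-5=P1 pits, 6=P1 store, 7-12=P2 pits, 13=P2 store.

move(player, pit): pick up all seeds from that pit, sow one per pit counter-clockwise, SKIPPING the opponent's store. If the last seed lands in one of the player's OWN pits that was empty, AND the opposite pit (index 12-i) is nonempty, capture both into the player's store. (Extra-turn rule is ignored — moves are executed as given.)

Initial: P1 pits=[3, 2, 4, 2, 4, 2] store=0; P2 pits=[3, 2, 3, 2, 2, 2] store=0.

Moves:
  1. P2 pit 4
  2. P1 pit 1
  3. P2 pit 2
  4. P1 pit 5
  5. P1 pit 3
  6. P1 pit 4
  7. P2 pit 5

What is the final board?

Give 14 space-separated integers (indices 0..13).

Answer: 4 1 6 0 0 2 3 5 3 1 3 1 0 2

Derivation:
Move 1: P2 pit4 -> P1=[3,2,4,2,4,2](0) P2=[3,2,3,2,0,3](1)
Move 2: P1 pit1 -> P1=[3,0,5,3,4,2](0) P2=[3,2,3,2,0,3](1)
Move 3: P2 pit2 -> P1=[3,0,5,3,4,2](0) P2=[3,2,0,3,1,4](1)
Move 4: P1 pit5 -> P1=[3,0,5,3,4,0](1) P2=[4,2,0,3,1,4](1)
Move 5: P1 pit3 -> P1=[3,0,5,0,5,1](2) P2=[4,2,0,3,1,4](1)
Move 6: P1 pit4 -> P1=[3,0,5,0,0,2](3) P2=[5,3,1,3,1,4](1)
Move 7: P2 pit5 -> P1=[4,1,6,0,0,2](3) P2=[5,3,1,3,1,0](2)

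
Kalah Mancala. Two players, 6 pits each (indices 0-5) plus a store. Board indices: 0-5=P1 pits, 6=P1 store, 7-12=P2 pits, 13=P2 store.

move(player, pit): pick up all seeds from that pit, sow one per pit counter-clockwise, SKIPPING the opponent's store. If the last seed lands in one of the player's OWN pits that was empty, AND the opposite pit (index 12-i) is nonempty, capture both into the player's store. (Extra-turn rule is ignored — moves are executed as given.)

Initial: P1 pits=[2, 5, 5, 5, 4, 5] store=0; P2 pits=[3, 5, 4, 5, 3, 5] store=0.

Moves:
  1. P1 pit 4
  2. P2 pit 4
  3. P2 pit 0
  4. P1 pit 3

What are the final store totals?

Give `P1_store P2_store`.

Move 1: P1 pit4 -> P1=[2,5,5,5,0,6](1) P2=[4,6,4,5,3,5](0)
Move 2: P2 pit4 -> P1=[3,5,5,5,0,6](1) P2=[4,6,4,5,0,6](1)
Move 3: P2 pit0 -> P1=[3,0,5,5,0,6](1) P2=[0,7,5,6,0,6](7)
Move 4: P1 pit3 -> P1=[3,0,5,0,1,7](2) P2=[1,8,5,6,0,6](7)

Answer: 2 7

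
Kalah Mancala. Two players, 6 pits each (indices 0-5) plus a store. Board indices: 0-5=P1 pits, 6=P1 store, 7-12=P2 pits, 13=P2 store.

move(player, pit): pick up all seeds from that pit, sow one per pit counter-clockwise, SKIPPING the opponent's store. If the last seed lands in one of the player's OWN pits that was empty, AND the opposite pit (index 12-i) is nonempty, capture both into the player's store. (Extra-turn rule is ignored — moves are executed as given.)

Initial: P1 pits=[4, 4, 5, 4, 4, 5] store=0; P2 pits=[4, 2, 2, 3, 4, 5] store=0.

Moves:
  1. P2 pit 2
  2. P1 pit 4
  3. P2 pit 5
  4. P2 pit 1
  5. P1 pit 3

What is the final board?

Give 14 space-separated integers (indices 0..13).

Answer: 5 5 6 0 1 7 2 6 1 1 5 6 0 1

Derivation:
Move 1: P2 pit2 -> P1=[4,4,5,4,4,5](0) P2=[4,2,0,4,5,5](0)
Move 2: P1 pit4 -> P1=[4,4,5,4,0,6](1) P2=[5,3,0,4,5,5](0)
Move 3: P2 pit5 -> P1=[5,5,6,5,0,6](1) P2=[5,3,0,4,5,0](1)
Move 4: P2 pit1 -> P1=[5,5,6,5,0,6](1) P2=[5,0,1,5,6,0](1)
Move 5: P1 pit3 -> P1=[5,5,6,0,1,7](2) P2=[6,1,1,5,6,0](1)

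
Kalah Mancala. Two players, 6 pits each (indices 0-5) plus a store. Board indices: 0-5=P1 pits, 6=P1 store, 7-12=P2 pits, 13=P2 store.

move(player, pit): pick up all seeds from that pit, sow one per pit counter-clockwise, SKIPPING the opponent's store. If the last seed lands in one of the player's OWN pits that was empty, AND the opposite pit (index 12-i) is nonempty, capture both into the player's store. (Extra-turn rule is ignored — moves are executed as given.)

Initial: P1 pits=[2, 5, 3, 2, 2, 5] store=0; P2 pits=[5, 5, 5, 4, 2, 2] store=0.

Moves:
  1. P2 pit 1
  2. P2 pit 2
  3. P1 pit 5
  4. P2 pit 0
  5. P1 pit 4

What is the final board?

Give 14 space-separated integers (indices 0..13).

Move 1: P2 pit1 -> P1=[2,5,3,2,2,5](0) P2=[5,0,6,5,3,3](1)
Move 2: P2 pit2 -> P1=[3,6,3,2,2,5](0) P2=[5,0,0,6,4,4](2)
Move 3: P1 pit5 -> P1=[3,6,3,2,2,0](1) P2=[6,1,1,7,4,4](2)
Move 4: P2 pit0 -> P1=[3,6,3,2,2,0](1) P2=[0,2,2,8,5,5](3)
Move 5: P1 pit4 -> P1=[3,6,3,2,0,1](2) P2=[0,2,2,8,5,5](3)

Answer: 3 6 3 2 0 1 2 0 2 2 8 5 5 3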